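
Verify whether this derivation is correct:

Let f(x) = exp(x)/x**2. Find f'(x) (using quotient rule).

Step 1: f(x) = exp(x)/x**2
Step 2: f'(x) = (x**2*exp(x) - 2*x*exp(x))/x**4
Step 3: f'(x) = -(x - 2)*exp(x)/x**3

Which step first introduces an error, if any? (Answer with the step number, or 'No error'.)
Step 3

Step 3 is incorrect due to a sign flip.
The step shows: -(x - 2)*exp(x)/x**3
The correct value should be: (x - 2)*exp(x)/x**3

Explanation: The sign of the whole expression was flipped: the term (x - 2)*exp(x)/x**3 was incorrectly written as -(x - 2)*exp(x)/x**3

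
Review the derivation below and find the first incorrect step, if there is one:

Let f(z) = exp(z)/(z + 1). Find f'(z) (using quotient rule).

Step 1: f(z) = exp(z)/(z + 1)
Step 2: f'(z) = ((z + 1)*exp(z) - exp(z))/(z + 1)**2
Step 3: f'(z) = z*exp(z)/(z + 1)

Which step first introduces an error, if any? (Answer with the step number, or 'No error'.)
Step 3

Step 3 is incorrect due to a wrong exponent.
The step shows: z*exp(z)/(z + 1)
The correct value should be: z*exp(z)/(z + 1)**2

Explanation: The exponent -2 on z + 1 was incorrectly written as -1: the term z*exp(z)/(z + 1)**2 was incorrectly written as z*exp(z)/(z + 1)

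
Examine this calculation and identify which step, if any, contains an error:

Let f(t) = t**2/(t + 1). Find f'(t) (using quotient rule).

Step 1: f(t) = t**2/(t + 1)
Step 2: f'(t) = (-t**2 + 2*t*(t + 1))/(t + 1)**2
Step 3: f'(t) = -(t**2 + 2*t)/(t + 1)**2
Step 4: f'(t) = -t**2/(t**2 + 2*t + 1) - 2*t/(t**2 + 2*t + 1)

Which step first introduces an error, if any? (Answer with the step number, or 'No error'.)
Step 3

Step 3 is incorrect due to a sign flip.
The step shows: -(t**2 + 2*t)/(t + 1)**2
The correct value should be: (t**2 + 2*t)/(t + 1)**2

Explanation: The sign of the whole expression was flipped: the term (t**2 + 2*t)/(t + 1)**2 was incorrectly written as -(t**2 + 2*t)/(t + 1)**2
The later steps are derived from this incorrect expression, so the error originates in Step 3.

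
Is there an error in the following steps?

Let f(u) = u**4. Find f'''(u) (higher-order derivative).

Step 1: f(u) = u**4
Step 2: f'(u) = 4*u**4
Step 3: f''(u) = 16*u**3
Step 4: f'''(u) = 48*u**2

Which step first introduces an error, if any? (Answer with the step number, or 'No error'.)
Step 2

Step 2 is incorrect due to a wrong exponent.
The step shows: 4*u**4
The correct value should be: 4*u**3

Explanation: The exponent 3 on u was incorrectly written as 4: the term 4*u**3 was incorrectly written as 4*u**4
The later steps are derived from this incorrect expression, so the error originates in Step 2.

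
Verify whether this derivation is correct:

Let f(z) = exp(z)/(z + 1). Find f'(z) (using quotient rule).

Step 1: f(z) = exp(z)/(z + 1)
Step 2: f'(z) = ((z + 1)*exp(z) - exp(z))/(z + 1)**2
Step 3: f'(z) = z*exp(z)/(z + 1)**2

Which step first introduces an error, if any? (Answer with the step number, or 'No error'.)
No error

All steps in this derivation are correct.
The final answer f'(z) = z*exp(z)/(z + 1)**2 is valid.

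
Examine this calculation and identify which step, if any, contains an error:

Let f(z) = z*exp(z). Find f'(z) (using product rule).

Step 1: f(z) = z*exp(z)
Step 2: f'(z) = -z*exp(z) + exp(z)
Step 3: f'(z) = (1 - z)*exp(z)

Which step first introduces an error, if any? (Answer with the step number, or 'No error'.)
Step 2

Step 2 is incorrect due to a sign flip.
The step shows: -z*exp(z) + exp(z)
The correct value should be: z*exp(z) + exp(z)

Explanation: The sign of one term was flipped: the term z*exp(z) was incorrectly written as -z*exp(z)
The later steps are derived from this incorrect expression, so the error originates in Step 2.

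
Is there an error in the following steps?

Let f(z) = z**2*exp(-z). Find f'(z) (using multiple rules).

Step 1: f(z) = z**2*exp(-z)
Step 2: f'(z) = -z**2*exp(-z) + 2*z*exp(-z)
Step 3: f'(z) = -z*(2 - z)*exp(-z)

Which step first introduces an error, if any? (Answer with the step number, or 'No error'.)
Step 3

Step 3 is incorrect due to a sign flip.
The step shows: -z*(2 - z)*exp(-z)
The correct value should be: z*(2 - z)*exp(-z)

Explanation: The sign of the whole expression was flipped: the term z*(2 - z)*exp(-z) was incorrectly written as -z*(2 - z)*exp(-z)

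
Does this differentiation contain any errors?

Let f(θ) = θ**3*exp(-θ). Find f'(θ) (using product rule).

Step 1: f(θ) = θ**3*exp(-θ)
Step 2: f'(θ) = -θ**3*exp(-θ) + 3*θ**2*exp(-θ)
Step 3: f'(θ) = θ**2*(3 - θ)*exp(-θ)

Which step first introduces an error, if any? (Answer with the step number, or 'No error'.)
No error

All steps in this derivation are correct.
The final answer f'(θ) = θ**2*(3 - θ)*exp(-θ) is valid.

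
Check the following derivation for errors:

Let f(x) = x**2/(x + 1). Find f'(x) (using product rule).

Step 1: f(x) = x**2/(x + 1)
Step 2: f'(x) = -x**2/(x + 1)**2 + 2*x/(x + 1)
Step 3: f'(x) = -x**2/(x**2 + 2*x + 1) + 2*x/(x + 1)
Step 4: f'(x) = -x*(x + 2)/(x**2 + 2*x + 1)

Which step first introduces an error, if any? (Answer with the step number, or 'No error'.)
Step 4

Step 4 is incorrect due to a sign flip.
The step shows: -x*(x + 2)/(x**2 + 2*x + 1)
The correct value should be: x*(x + 2)/(x**2 + 2*x + 1)

Explanation: The sign of the whole expression was flipped: the term x*(x + 2)/(x**2 + 2*x + 1) was incorrectly written as -x*(x + 2)/(x**2 + 2*x + 1)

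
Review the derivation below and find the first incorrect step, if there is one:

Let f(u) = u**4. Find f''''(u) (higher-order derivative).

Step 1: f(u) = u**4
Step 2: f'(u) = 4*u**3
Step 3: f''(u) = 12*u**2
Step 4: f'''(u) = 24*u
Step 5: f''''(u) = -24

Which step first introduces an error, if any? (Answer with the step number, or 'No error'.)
Step 5

Step 5 is incorrect due to a sign flip.
The step shows: -24
The correct value should be: 24

Explanation: The sign of the whole expression was flipped: the term 24 was incorrectly written as -24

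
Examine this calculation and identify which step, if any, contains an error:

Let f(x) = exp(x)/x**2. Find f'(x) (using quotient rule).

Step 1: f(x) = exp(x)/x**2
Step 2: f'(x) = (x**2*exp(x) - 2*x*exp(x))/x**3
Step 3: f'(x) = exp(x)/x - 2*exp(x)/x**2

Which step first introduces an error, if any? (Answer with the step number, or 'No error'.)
Step 2

Step 2 is incorrect due to a wrong exponent.
The step shows: (x**2*exp(x) - 2*x*exp(x))/x**3
The correct value should be: (x**2*exp(x) - 2*x*exp(x))/x**4

Explanation: The exponent -4 on x was incorrectly written as -3: the term (x**2*exp(x) - 2*x*exp(x))/x**4 was incorrectly written as (x**2*exp(x) - 2*x*exp(x))/x**3
The later steps are derived from this incorrect expression, so the error originates in Step 2.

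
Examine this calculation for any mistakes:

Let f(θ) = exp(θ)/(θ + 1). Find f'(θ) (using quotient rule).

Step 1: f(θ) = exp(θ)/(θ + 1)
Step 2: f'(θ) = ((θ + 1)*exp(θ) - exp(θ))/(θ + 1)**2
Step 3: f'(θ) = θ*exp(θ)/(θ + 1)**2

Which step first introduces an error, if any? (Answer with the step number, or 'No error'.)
No error

All steps in this derivation are correct.
The final answer f'(θ) = θ*exp(θ)/(θ + 1)**2 is valid.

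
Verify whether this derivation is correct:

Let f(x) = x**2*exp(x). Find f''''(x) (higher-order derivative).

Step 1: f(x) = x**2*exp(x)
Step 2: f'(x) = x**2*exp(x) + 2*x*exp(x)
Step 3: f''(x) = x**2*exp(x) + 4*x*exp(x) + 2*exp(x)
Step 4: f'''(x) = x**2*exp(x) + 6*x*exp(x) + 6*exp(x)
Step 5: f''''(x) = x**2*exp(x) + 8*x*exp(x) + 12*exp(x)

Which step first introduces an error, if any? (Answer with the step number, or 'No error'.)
No error

All steps in this derivation are correct.
The final answer f''''(x) = x**2*exp(x) + 8*x*exp(x) + 12*exp(x) is valid.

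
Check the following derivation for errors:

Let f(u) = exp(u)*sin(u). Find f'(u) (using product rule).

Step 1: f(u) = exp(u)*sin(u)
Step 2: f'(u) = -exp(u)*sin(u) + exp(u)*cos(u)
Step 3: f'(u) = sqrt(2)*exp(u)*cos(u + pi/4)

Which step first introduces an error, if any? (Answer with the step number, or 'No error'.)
Step 2

Step 2 is incorrect due to a sign flip.
The step shows: -exp(u)*sin(u) + exp(u)*cos(u)
The correct value should be: exp(u)*sin(u) + exp(u)*cos(u)

Explanation: The sign of one term was flipped: the term exp(u)*sin(u) was incorrectly written as -exp(u)*sin(u)
The later steps are derived from this incorrect expression, so the error originates in Step 2.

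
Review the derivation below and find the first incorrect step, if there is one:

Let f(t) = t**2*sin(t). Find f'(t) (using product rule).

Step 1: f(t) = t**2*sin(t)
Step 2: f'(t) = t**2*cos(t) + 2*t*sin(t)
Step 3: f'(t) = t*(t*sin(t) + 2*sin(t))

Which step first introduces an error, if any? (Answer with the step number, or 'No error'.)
Step 3

Step 3 is incorrect due to a wrong trig function.
The step shows: t*(t*sin(t) + 2*sin(t))
The correct value should be: t*(t*cos(t) + 2*sin(t))

Explanation: cos(t) was incorrectly written as sin(t): the term t*(t*cos(t) + 2*sin(t)) was incorrectly written as t*(t*sin(t) + 2*sin(t))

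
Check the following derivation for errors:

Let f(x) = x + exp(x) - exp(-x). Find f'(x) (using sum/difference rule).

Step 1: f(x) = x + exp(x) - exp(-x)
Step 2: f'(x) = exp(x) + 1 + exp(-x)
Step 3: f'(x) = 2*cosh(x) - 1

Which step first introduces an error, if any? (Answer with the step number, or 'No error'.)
Step 3

Step 3 is incorrect due to a sign flip.
The step shows: 2*cosh(x) - 1
The correct value should be: 2*cosh(x) + 1

Explanation: The sign of one term was flipped: the term 1 was incorrectly written as -1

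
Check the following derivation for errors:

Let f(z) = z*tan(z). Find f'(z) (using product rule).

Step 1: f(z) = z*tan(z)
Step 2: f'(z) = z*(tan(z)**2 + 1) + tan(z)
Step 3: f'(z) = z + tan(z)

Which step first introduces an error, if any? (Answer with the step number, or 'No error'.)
Step 3

Step 3 is incorrect due to a dropped term.
The step shows: z + tan(z)
The correct value should be: z*tan(z)**2 + z + tan(z)

Explanation: A term was dropped: the term z*tan(z)**2 was incorrectly omitted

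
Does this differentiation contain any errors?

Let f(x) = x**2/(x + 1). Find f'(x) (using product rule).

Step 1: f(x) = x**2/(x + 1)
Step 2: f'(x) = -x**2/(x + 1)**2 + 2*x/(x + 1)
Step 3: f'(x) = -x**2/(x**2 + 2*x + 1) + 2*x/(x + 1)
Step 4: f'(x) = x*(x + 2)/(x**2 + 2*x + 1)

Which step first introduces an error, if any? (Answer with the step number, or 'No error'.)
No error

All steps in this derivation are correct.
The final answer f'(x) = x*(x + 2)/(x**2 + 2*x + 1) is valid.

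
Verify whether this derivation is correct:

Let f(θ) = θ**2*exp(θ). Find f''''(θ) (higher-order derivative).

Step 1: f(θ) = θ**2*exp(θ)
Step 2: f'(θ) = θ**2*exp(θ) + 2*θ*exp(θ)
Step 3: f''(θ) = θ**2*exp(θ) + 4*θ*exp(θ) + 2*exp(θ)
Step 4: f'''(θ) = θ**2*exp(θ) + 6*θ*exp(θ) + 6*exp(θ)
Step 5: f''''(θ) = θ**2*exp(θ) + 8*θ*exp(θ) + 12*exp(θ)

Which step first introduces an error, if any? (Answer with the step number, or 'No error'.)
No error

All steps in this derivation are correct.
The final answer f''''(θ) = θ**2*exp(θ) + 8*θ*exp(θ) + 12*exp(θ) is valid.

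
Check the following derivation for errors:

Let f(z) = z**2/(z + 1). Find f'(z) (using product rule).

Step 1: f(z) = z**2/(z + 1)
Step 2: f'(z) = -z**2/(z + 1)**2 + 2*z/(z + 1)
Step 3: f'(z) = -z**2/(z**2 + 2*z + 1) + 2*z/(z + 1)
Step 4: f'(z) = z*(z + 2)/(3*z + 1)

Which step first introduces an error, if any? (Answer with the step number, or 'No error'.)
Step 4

Step 4 is incorrect due to a wrong exponent.
The step shows: z*(z + 2)/(3*z + 1)
The correct value should be: z*(z + 2)/(z**2 + 2*z + 1)

Explanation: The exponent 2 on z was incorrectly written as 1: the term z*(z + 2)/(z**2 + 2*z + 1) was incorrectly written as z*(z + 2)/(3*z + 1)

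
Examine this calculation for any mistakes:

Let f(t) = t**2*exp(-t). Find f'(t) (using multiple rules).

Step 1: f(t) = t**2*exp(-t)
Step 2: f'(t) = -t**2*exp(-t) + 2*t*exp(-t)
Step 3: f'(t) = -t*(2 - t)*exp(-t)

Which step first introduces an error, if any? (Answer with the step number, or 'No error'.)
Step 3

Step 3 is incorrect due to a sign flip.
The step shows: -t*(2 - t)*exp(-t)
The correct value should be: t*(2 - t)*exp(-t)

Explanation: The sign of the whole expression was flipped: the term t*(2 - t)*exp(-t) was incorrectly written as -t*(2 - t)*exp(-t)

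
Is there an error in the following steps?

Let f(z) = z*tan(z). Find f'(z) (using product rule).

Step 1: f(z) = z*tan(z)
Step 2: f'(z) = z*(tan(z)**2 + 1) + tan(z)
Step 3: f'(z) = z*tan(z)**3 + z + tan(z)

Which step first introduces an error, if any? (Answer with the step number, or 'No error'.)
Step 3

Step 3 is incorrect due to a wrong exponent.
The step shows: z*tan(z)**3 + z + tan(z)
The correct value should be: z*tan(z)**2 + z + tan(z)

Explanation: The exponent 2 on tan(z) was incorrectly written as 3: the term z*tan(z)**2 was incorrectly written as z*tan(z)**3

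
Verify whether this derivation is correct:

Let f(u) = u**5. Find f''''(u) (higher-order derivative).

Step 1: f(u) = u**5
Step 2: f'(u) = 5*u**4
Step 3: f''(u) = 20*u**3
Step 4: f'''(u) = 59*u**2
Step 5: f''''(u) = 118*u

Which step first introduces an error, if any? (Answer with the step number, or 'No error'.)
Step 4

Step 4 is incorrect due to a wrong coefficient.
The step shows: 59*u**2
The correct value should be: 60*u**2

Explanation: The coefficient 60 was incorrectly written as 59: the term 60*u**2 was incorrectly written as 59*u**2
The later steps are derived from this incorrect expression, so the error originates in Step 4.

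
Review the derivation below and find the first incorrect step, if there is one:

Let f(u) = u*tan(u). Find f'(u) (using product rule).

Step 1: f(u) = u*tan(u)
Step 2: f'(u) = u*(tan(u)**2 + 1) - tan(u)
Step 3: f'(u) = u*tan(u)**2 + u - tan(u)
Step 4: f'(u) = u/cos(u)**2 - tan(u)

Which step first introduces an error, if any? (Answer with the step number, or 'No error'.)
Step 2

Step 2 is incorrect due to a sign flip.
The step shows: u*(tan(u)**2 + 1) - tan(u)
The correct value should be: u*(tan(u)**2 + 1) + tan(u)

Explanation: The sign of one term was flipped: the term tan(u) was incorrectly written as -tan(u)
The later steps are derived from this incorrect expression, so the error originates in Step 2.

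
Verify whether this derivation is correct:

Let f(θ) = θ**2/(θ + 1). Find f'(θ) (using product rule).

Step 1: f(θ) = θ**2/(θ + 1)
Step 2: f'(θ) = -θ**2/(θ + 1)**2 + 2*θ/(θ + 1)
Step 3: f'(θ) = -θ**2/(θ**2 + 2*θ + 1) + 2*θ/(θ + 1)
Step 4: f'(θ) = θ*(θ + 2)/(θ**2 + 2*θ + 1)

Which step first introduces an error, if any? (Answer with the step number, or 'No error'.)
No error

All steps in this derivation are correct.
The final answer f'(θ) = θ*(θ + 2)/(θ**2 + 2*θ + 1) is valid.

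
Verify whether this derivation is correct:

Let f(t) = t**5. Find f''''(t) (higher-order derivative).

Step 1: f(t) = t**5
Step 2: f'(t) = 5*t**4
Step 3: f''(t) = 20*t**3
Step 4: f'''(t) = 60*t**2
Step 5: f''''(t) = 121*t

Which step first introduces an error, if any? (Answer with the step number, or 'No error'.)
Step 5

Step 5 is incorrect due to a wrong coefficient.
The step shows: 121*t
The correct value should be: 120*t

Explanation: The coefficient 120 was incorrectly written as 121: the term 120*t was incorrectly written as 121*t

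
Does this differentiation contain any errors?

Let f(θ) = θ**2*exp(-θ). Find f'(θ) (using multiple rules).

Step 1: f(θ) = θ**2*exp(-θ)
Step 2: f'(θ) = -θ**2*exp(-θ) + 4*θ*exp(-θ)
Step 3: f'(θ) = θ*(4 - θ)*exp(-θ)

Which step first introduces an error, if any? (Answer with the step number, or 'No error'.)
Step 2

Step 2 is incorrect due to a wrong coefficient.
The step shows: -θ**2*exp(-θ) + 4*θ*exp(-θ)
The correct value should be: -θ**2*exp(-θ) + 2*θ*exp(-θ)

Explanation: The coefficient 2 was incorrectly written as 4: the term 2*θ*exp(-θ) was incorrectly written as 4*θ*exp(-θ)
The later steps are derived from this incorrect expression, so the error originates in Step 2.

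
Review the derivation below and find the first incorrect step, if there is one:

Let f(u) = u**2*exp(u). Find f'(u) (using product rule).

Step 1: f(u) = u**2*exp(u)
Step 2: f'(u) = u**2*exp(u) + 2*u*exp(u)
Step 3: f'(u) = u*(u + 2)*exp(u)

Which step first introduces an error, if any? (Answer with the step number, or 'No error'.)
No error

All steps in this derivation are correct.
The final answer f'(u) = u*(u + 2)*exp(u) is valid.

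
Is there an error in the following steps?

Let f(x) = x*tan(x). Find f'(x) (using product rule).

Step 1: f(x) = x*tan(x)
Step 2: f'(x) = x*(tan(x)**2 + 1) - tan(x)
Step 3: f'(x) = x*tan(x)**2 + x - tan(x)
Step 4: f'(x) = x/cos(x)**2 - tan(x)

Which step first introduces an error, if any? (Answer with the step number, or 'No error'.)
Step 2

Step 2 is incorrect due to a sign flip.
The step shows: x*(tan(x)**2 + 1) - tan(x)
The correct value should be: x*(tan(x)**2 + 1) + tan(x)

Explanation: The sign of one term was flipped: the term tan(x) was incorrectly written as -tan(x)
The later steps are derived from this incorrect expression, so the error originates in Step 2.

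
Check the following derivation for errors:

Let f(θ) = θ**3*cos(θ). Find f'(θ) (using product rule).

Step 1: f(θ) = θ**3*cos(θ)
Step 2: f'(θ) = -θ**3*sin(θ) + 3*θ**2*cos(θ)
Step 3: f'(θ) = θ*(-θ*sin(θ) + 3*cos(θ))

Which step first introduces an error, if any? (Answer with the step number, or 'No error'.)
Step 3

Step 3 is incorrect due to a wrong exponent.
The step shows: θ*(-θ*sin(θ) + 3*cos(θ))
The correct value should be: θ**2*(-θ*sin(θ) + 3*cos(θ))

Explanation: The exponent 2 on θ was incorrectly written as 1: the term θ**2*(-θ*sin(θ) + 3*cos(θ)) was incorrectly written as θ*(-θ*sin(θ) + 3*cos(θ))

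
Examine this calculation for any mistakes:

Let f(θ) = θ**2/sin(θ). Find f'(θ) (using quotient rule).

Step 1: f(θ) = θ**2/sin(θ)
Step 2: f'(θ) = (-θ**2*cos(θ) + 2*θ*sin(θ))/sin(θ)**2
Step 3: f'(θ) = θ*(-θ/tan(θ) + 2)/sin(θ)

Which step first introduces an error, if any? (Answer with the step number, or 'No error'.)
No error

All steps in this derivation are correct.
The final answer f'(θ) = θ*(-θ/tan(θ) + 2)/sin(θ) is valid.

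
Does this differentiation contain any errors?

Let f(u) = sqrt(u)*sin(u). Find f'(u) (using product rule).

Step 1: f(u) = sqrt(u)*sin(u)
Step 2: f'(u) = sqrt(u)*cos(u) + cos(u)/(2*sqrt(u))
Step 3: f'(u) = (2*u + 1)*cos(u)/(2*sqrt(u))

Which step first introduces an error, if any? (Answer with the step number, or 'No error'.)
Step 2

Step 2 is incorrect due to a wrong trig function.
The step shows: sqrt(u)*cos(u) + cos(u)/(2*sqrt(u))
The correct value should be: sqrt(u)*cos(u) + sin(u)/(2*sqrt(u))

Explanation: sin(u) was incorrectly written as cos(u): the term sin(u)/(2*sqrt(u)) was incorrectly written as cos(u)/(2*sqrt(u))
The later steps are derived from this incorrect expression, so the error originates in Step 2.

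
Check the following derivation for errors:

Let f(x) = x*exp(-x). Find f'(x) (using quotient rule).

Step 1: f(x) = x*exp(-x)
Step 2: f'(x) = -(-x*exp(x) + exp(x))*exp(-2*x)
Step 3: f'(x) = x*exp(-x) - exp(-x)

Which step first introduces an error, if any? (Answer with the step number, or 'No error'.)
Step 2

Step 2 is incorrect due to a sign flip.
The step shows: -(-x*exp(x) + exp(x))*exp(-2*x)
The correct value should be: (-x*exp(x) + exp(x))*exp(-2*x)

Explanation: The sign of the whole expression was flipped: the term (-x*exp(x) + exp(x))*exp(-2*x) was incorrectly written as -(-x*exp(x) + exp(x))*exp(-2*x)
The later steps are derived from this incorrect expression, so the error originates in Step 2.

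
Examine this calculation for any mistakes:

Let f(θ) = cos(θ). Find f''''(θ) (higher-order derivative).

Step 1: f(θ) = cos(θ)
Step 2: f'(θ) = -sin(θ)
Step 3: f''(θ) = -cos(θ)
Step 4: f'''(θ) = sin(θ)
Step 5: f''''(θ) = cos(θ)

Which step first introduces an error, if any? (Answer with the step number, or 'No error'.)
No error

All steps in this derivation are correct.
The final answer f''''(θ) = cos(θ) is valid.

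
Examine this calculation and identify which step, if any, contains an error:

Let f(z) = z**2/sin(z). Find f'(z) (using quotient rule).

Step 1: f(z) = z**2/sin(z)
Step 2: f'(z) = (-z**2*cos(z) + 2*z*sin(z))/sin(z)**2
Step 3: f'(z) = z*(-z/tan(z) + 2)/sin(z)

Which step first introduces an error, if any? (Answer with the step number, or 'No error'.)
No error

All steps in this derivation are correct.
The final answer f'(z) = z*(-z/tan(z) + 2)/sin(z) is valid.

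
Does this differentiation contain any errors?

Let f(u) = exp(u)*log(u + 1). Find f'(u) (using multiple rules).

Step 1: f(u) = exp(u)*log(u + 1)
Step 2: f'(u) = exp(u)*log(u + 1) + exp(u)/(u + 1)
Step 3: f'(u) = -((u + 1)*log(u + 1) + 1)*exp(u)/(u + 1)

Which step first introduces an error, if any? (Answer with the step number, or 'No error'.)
Step 3

Step 3 is incorrect due to a sign flip.
The step shows: -((u + 1)*log(u + 1) + 1)*exp(u)/(u + 1)
The correct value should be: ((u + 1)*log(u + 1) + 1)*exp(u)/(u + 1)

Explanation: The sign of the whole expression was flipped: the term ((u + 1)*log(u + 1) + 1)*exp(u)/(u + 1) was incorrectly written as -((u + 1)*log(u + 1) + 1)*exp(u)/(u + 1)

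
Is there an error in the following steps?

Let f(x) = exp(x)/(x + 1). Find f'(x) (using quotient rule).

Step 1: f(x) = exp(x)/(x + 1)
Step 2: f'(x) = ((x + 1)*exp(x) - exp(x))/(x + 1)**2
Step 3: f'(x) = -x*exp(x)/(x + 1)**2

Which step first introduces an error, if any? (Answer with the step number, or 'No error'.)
Step 3

Step 3 is incorrect due to a sign flip.
The step shows: -x*exp(x)/(x + 1)**2
The correct value should be: x*exp(x)/(x + 1)**2

Explanation: The sign of the whole expression was flipped: the term x*exp(x)/(x + 1)**2 was incorrectly written as -x*exp(x)/(x + 1)**2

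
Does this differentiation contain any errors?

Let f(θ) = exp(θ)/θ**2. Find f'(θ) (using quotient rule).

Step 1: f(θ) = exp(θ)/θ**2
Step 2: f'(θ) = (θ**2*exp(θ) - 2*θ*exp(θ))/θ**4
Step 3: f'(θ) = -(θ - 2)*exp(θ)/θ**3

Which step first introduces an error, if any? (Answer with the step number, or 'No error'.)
Step 3

Step 3 is incorrect due to a sign flip.
The step shows: -(θ - 2)*exp(θ)/θ**3
The correct value should be: (θ - 2)*exp(θ)/θ**3

Explanation: The sign of the whole expression was flipped: the term (θ - 2)*exp(θ)/θ**3 was incorrectly written as -(θ - 2)*exp(θ)/θ**3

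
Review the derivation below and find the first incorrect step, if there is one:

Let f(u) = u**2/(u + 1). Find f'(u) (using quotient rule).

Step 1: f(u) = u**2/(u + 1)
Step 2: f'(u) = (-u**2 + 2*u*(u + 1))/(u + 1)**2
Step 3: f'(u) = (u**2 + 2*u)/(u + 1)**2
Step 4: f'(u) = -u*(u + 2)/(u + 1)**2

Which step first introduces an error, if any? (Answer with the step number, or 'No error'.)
Step 4

Step 4 is incorrect due to a sign flip.
The step shows: -u*(u + 2)/(u + 1)**2
The correct value should be: u*(u + 2)/(u + 1)**2

Explanation: The sign of the whole expression was flipped: the term u*(u + 2)/(u + 1)**2 was incorrectly written as -u*(u + 2)/(u + 1)**2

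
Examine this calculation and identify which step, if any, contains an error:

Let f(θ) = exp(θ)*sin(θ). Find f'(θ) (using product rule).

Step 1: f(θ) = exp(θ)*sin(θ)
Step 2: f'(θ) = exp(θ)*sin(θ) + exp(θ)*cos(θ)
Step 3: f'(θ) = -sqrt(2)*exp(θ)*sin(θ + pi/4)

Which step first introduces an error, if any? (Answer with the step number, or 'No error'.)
Step 3

Step 3 is incorrect due to a sign flip.
The step shows: -sqrt(2)*exp(θ)*sin(θ + pi/4)
The correct value should be: sqrt(2)*exp(θ)*sin(θ + pi/4)

Explanation: The sign of the whole expression was flipped: the term sqrt(2)*exp(θ)*sin(θ + pi/4) was incorrectly written as -sqrt(2)*exp(θ)*sin(θ + pi/4)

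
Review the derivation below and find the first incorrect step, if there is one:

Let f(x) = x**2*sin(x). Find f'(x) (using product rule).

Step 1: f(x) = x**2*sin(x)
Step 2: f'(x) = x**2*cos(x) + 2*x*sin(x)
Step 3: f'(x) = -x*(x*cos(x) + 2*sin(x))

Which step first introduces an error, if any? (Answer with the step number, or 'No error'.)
Step 3

Step 3 is incorrect due to a sign flip.
The step shows: -x*(x*cos(x) + 2*sin(x))
The correct value should be: x*(x*cos(x) + 2*sin(x))

Explanation: The sign of the whole expression was flipped: the term x*(x*cos(x) + 2*sin(x)) was incorrectly written as -x*(x*cos(x) + 2*sin(x))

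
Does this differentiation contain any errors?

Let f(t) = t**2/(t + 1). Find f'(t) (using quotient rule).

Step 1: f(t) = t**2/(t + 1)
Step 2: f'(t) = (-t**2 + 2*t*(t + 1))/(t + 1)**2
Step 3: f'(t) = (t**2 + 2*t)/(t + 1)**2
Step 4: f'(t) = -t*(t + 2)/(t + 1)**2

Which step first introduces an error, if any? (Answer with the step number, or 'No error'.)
Step 4

Step 4 is incorrect due to a sign flip.
The step shows: -t*(t + 2)/(t + 1)**2
The correct value should be: t*(t + 2)/(t + 1)**2

Explanation: The sign of the whole expression was flipped: the term t*(t + 2)/(t + 1)**2 was incorrectly written as -t*(t + 2)/(t + 1)**2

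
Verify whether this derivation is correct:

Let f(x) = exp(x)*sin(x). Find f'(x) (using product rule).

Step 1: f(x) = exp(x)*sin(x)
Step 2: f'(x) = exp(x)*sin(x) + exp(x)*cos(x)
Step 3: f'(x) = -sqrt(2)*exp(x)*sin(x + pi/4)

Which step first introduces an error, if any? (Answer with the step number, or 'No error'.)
Step 3

Step 3 is incorrect due to a sign flip.
The step shows: -sqrt(2)*exp(x)*sin(x + pi/4)
The correct value should be: sqrt(2)*exp(x)*sin(x + pi/4)

Explanation: The sign of the whole expression was flipped: the term sqrt(2)*exp(x)*sin(x + pi/4) was incorrectly written as -sqrt(2)*exp(x)*sin(x + pi/4)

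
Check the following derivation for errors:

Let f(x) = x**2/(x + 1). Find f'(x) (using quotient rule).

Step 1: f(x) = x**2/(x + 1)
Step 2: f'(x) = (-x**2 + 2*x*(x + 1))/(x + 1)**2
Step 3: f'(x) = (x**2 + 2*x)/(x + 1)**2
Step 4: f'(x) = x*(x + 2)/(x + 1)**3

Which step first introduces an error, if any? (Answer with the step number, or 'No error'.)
Step 4

Step 4 is incorrect due to a wrong exponent.
The step shows: x*(x + 2)/(x + 1)**3
The correct value should be: x*(x + 2)/(x + 1)**2

Explanation: The exponent -2 on x + 1 was incorrectly written as -3: the term x*(x + 2)/(x + 1)**2 was incorrectly written as x*(x + 2)/(x + 1)**3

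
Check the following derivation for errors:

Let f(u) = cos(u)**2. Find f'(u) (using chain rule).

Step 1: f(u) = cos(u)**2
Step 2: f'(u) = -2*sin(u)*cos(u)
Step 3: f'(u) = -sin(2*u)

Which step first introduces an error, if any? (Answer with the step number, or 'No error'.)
No error

All steps in this derivation are correct.
The final answer f'(u) = -sin(2*u) is valid.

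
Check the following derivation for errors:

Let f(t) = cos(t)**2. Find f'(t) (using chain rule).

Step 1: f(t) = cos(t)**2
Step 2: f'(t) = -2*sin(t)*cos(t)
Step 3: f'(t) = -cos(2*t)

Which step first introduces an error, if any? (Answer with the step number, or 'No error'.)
Step 3

Step 3 is incorrect due to a wrong trig function.
The step shows: -cos(2*t)
The correct value should be: -sin(2*t)

Explanation: sin(2*t) was incorrectly written as cos(2*t): the term -sin(2*t) was incorrectly written as -cos(2*t)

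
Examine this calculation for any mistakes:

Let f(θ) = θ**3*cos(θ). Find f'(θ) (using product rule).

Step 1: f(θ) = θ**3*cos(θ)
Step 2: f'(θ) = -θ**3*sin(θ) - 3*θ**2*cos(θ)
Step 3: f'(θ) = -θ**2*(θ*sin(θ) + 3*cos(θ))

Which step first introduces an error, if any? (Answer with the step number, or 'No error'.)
Step 2

Step 2 is incorrect due to a sign flip.
The step shows: -θ**3*sin(θ) - 3*θ**2*cos(θ)
The correct value should be: -θ**3*sin(θ) + 3*θ**2*cos(θ)

Explanation: The sign of one term was flipped: the term 3*θ**2*cos(θ) was incorrectly written as -3*θ**2*cos(θ)
The later steps are derived from this incorrect expression, so the error originates in Step 2.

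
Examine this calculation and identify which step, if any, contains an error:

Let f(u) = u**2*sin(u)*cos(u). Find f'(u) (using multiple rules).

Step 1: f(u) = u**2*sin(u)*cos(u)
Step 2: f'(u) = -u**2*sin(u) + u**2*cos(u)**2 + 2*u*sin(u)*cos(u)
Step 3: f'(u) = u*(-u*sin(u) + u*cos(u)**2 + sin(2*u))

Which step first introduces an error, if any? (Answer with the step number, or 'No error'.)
Step 2

Step 2 is incorrect due to a wrong exponent.
The step shows: -u**2*sin(u) + u**2*cos(u)**2 + 2*u*sin(u)*cos(u)
The correct value should be: -u**2*sin(u)**2 + u**2*cos(u)**2 + 2*u*sin(u)*cos(u)

Explanation: The exponent 2 on sin(u) was incorrectly written as 1: the term -u**2*sin(u)**2 was incorrectly written as -u**2*sin(u)
The later steps are derived from this incorrect expression, so the error originates in Step 2.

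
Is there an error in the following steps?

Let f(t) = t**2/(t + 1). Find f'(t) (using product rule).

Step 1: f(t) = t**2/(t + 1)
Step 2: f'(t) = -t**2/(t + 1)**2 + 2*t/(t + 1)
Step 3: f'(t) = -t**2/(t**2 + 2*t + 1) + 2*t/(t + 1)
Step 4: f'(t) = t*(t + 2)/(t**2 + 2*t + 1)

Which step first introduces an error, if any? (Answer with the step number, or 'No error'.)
No error

All steps in this derivation are correct.
The final answer f'(t) = t*(t + 2)/(t**2 + 2*t + 1) is valid.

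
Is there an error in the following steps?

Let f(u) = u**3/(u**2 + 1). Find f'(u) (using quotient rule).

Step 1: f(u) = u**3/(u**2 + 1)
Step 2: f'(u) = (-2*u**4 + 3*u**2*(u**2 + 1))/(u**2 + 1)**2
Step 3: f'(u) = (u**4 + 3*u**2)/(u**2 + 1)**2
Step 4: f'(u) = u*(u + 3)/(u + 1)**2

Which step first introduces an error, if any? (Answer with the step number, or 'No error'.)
Step 4

Step 4 is incorrect due to a wrong exponent.
The step shows: u*(u + 3)/(u + 1)**2
The correct value should be: u**2*(u**2 + 3)/(u**2 + 1)**2

Explanation: The exponent 2 on u was incorrectly written as 1: the term u**2*(u**2 + 3)/(u**2 + 1)**2 was incorrectly written as u*(u + 3)/(u + 1)**2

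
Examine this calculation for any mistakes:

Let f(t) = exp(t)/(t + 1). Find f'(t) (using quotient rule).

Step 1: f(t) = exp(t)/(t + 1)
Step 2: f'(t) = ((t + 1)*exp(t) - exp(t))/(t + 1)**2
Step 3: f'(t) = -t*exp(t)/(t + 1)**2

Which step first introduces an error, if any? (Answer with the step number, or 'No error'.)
Step 3

Step 3 is incorrect due to a sign flip.
The step shows: -t*exp(t)/(t + 1)**2
The correct value should be: t*exp(t)/(t + 1)**2

Explanation: The sign of the whole expression was flipped: the term t*exp(t)/(t + 1)**2 was incorrectly written as -t*exp(t)/(t + 1)**2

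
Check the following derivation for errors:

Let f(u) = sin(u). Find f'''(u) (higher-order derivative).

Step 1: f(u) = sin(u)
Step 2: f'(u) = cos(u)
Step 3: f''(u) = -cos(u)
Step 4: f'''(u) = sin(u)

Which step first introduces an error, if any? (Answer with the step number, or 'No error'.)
Step 3

Step 3 is incorrect due to a wrong trig function.
The step shows: -cos(u)
The correct value should be: -sin(u)

Explanation: sin(u) was incorrectly written as cos(u): the term -sin(u) was incorrectly written as -cos(u)
The later steps are derived from this incorrect expression, so the error originates in Step 3.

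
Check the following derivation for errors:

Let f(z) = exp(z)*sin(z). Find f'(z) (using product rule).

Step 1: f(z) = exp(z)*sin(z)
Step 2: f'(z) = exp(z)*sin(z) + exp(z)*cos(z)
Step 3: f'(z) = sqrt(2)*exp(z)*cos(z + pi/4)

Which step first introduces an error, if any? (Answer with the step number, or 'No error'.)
Step 3

Step 3 is incorrect due to a wrong trig function.
The step shows: sqrt(2)*exp(z)*cos(z + pi/4)
The correct value should be: sqrt(2)*exp(z)*sin(z + pi/4)

Explanation: sin(z + pi/4) was incorrectly written as cos(z + pi/4): the term sqrt(2)*exp(z)*sin(z + pi/4) was incorrectly written as sqrt(2)*exp(z)*cos(z + pi/4)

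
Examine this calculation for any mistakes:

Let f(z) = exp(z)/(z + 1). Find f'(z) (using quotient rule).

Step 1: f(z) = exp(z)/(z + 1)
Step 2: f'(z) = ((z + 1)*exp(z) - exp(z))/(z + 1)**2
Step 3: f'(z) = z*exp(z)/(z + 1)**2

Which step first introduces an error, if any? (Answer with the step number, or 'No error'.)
No error

All steps in this derivation are correct.
The final answer f'(z) = z*exp(z)/(z + 1)**2 is valid.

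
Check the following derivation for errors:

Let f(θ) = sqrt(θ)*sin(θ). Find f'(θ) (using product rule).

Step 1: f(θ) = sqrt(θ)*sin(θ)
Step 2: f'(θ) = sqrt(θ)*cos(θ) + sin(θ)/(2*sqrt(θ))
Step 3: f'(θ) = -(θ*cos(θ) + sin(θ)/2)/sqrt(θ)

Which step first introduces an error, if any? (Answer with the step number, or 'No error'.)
Step 3

Step 3 is incorrect due to a sign flip.
The step shows: -(θ*cos(θ) + sin(θ)/2)/sqrt(θ)
The correct value should be: (θ*cos(θ) + sin(θ)/2)/sqrt(θ)

Explanation: The sign of the whole expression was flipped: the term (θ*cos(θ) + sin(θ)/2)/sqrt(θ) was incorrectly written as -(θ*cos(θ) + sin(θ)/2)/sqrt(θ)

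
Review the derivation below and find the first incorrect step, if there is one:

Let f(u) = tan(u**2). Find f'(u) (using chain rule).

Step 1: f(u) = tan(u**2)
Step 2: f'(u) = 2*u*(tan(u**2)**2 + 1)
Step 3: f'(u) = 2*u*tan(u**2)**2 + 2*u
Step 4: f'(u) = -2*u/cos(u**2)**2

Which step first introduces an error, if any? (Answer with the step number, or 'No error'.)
Step 4

Step 4 is incorrect due to a sign flip.
The step shows: -2*u/cos(u**2)**2
The correct value should be: 2*u/cos(u**2)**2

Explanation: The sign of the whole expression was flipped: the term 2*u/cos(u**2)**2 was incorrectly written as -2*u/cos(u**2)**2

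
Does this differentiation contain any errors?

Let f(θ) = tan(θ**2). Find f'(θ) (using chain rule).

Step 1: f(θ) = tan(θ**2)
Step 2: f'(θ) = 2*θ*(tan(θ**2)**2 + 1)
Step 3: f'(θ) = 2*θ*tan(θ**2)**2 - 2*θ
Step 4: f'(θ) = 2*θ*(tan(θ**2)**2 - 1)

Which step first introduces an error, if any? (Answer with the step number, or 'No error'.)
Step 3

Step 3 is incorrect due to a sign flip.
The step shows: 2*θ*tan(θ**2)**2 - 2*θ
The correct value should be: 2*θ*tan(θ**2)**2 + 2*θ

Explanation: The sign of one term was flipped: the term 2*θ was incorrectly written as -2*θ
The later steps are derived from this incorrect expression, so the error originates in Step 3.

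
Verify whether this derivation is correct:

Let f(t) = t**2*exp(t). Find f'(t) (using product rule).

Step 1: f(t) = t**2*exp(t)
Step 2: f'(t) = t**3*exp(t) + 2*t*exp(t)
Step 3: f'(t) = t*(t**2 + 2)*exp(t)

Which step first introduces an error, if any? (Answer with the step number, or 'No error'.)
Step 2

Step 2 is incorrect due to a wrong exponent.
The step shows: t**3*exp(t) + 2*t*exp(t)
The correct value should be: t**2*exp(t) + 2*t*exp(t)

Explanation: The exponent 2 on t was incorrectly written as 3: the term t**2*exp(t) was incorrectly written as t**3*exp(t)
The later steps are derived from this incorrect expression, so the error originates in Step 2.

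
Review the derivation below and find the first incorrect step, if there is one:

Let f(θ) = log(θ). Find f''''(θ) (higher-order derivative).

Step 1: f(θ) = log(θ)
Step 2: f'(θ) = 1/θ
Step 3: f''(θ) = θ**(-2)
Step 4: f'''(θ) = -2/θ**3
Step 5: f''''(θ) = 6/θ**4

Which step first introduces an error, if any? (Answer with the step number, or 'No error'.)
Step 3

Step 3 is incorrect due to a sign flip.
The step shows: θ**(-2)
The correct value should be: -1/θ**2

Explanation: The sign of the whole expression was flipped: the term -1/θ**2 was incorrectly written as θ**(-2)
The later steps are derived from this incorrect expression, so the error originates in Step 3.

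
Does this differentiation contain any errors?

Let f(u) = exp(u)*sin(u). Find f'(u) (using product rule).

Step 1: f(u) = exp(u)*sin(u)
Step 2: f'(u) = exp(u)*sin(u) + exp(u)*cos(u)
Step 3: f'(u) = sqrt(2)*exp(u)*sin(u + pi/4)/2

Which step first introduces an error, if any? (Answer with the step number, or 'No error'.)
Step 3

Step 3 is incorrect due to a wrong exponent.
The step shows: sqrt(2)*exp(u)*sin(u + pi/4)/2
The correct value should be: sqrt(2)*exp(u)*sin(u + pi/4)

Explanation: The exponent 1/2 on 2 was incorrectly written as -1/2: the term sqrt(2)*exp(u)*sin(u + pi/4) was incorrectly written as sqrt(2)*exp(u)*sin(u + pi/4)/2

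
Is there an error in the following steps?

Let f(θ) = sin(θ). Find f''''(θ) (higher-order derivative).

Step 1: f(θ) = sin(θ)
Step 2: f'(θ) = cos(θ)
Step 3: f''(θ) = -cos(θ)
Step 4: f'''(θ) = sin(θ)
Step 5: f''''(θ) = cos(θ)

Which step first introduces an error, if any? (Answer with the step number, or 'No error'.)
Step 3

Step 3 is incorrect due to a wrong trig function.
The step shows: -cos(θ)
The correct value should be: -sin(θ)

Explanation: sin(θ) was incorrectly written as cos(θ): the term -sin(θ) was incorrectly written as -cos(θ)
The later steps are derived from this incorrect expression, so the error originates in Step 3.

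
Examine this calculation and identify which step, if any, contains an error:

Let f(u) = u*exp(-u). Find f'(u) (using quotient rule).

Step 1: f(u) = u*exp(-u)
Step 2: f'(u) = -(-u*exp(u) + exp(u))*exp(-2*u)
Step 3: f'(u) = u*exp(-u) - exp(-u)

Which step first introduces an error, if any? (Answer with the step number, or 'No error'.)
Step 2

Step 2 is incorrect due to a sign flip.
The step shows: -(-u*exp(u) + exp(u))*exp(-2*u)
The correct value should be: (-u*exp(u) + exp(u))*exp(-2*u)

Explanation: The sign of the whole expression was flipped: the term (-u*exp(u) + exp(u))*exp(-2*u) was incorrectly written as -(-u*exp(u) + exp(u))*exp(-2*u)
The later steps are derived from this incorrect expression, so the error originates in Step 2.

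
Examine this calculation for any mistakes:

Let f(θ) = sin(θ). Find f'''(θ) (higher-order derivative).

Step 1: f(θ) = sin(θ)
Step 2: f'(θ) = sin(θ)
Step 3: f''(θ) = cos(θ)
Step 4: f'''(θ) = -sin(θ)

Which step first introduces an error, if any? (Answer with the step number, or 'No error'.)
Step 2

Step 2 is incorrect due to a wrong trig function.
The step shows: sin(θ)
The correct value should be: cos(θ)

Explanation: cos(θ) was incorrectly written as sin(θ): the term cos(θ) was incorrectly written as sin(θ)
The later steps are derived from this incorrect expression, so the error originates in Step 2.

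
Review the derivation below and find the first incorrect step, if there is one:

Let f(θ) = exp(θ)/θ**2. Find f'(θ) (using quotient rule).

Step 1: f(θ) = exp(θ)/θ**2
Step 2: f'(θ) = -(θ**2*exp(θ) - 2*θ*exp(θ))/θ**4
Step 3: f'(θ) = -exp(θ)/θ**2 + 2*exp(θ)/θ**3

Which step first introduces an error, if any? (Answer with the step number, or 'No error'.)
Step 2

Step 2 is incorrect due to a sign flip.
The step shows: -(θ**2*exp(θ) - 2*θ*exp(θ))/θ**4
The correct value should be: (θ**2*exp(θ) - 2*θ*exp(θ))/θ**4

Explanation: The sign of the whole expression was flipped: the term (θ**2*exp(θ) - 2*θ*exp(θ))/θ**4 was incorrectly written as -(θ**2*exp(θ) - 2*θ*exp(θ))/θ**4
The later steps are derived from this incorrect expression, so the error originates in Step 2.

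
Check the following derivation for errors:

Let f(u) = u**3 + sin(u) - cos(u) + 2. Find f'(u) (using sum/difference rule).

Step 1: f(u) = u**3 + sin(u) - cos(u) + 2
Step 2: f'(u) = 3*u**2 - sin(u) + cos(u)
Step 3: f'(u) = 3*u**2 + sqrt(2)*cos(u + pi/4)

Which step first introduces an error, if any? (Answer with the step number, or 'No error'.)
Step 2

Step 2 is incorrect due to a sign flip.
The step shows: 3*u**2 - sin(u) + cos(u)
The correct value should be: 3*u**2 + sin(u) + cos(u)

Explanation: The sign of one term was flipped: the term sin(u) was incorrectly written as -sin(u)
The later steps are derived from this incorrect expression, so the error originates in Step 2.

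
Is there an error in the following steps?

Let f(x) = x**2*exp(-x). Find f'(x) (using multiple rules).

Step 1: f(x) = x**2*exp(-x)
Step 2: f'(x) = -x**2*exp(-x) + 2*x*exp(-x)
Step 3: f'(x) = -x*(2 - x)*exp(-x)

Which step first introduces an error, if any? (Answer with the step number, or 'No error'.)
Step 3

Step 3 is incorrect due to a sign flip.
The step shows: -x*(2 - x)*exp(-x)
The correct value should be: x*(2 - x)*exp(-x)

Explanation: The sign of the whole expression was flipped: the term x*(2 - x)*exp(-x) was incorrectly written as -x*(2 - x)*exp(-x)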